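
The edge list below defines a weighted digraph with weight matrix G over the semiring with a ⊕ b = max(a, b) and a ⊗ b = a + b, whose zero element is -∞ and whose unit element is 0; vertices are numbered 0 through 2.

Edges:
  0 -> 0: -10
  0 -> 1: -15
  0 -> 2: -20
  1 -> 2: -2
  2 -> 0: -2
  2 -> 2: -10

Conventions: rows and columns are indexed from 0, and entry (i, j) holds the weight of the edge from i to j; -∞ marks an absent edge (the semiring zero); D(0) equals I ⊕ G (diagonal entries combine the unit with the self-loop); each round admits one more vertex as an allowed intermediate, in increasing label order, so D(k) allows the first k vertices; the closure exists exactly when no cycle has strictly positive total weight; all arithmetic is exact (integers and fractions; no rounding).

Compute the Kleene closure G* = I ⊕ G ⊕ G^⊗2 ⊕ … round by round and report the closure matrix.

D(0):
  [0, -15, -20]
  [-∞, 0, -2]
  [-2, -∞, 0]
D(1):
  [0, -15, -20]
  [-∞, 0, -2]
  [-2, -17, 0]
D(2):
  [0, -15, -17]
  [-∞, 0, -2]
  [-2, -17, 0]
D(3):
  [0, -15, -17]
  [-4, 0, -2]
  [-2, -17, 0]
Answer: G* = [[0, -15, -17], [-4, 0, -2], [-2, -17, 0]]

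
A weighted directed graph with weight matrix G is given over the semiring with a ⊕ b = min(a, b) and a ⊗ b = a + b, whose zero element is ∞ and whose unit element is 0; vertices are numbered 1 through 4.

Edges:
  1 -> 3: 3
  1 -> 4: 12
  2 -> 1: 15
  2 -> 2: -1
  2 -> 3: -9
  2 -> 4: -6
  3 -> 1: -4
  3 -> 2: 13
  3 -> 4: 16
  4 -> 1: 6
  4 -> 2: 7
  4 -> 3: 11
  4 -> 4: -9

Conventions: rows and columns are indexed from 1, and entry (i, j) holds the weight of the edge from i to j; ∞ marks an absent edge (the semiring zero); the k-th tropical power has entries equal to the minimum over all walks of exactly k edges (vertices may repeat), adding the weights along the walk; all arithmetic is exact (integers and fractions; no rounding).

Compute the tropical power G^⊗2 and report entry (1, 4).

G^⊗2:
  [-1, 16, 23, 3]
  [-13, -2, -10, -15]
  [22, 12, -1, 7]
  [-3, -2, -2, -18]
Key observation: the optimum is the walk 1->4->4, with weight 12 + (-9) = 3.
Optimal value attained by: walk 1->4->4.
Answer: (G^⊗2)[1][4] = 3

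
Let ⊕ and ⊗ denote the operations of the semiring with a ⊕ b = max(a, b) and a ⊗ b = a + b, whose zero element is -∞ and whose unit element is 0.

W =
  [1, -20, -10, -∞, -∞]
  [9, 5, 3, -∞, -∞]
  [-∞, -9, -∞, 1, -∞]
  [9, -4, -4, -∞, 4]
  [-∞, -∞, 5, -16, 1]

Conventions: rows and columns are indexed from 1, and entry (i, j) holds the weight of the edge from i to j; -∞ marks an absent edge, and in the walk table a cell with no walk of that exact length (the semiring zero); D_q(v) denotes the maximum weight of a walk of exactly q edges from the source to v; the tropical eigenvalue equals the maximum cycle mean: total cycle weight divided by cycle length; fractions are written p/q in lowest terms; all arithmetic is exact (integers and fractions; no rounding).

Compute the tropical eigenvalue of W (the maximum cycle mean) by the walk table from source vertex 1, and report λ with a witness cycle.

q=0: [0, -∞, -∞, -∞, -∞]
q=1: [1, -20, -10, -∞, -∞]
q=2: [2, -15, -9, -9, -∞]
q=3: [3, -10, -8, -8, -5]
q=4: [4, -5, 0, -7, -4]
q=5: [5, 0, 1, 1, -3]
Optimal cycle mean attained by: cycle 2->2, total 5, length 1.
Answer: λ = 5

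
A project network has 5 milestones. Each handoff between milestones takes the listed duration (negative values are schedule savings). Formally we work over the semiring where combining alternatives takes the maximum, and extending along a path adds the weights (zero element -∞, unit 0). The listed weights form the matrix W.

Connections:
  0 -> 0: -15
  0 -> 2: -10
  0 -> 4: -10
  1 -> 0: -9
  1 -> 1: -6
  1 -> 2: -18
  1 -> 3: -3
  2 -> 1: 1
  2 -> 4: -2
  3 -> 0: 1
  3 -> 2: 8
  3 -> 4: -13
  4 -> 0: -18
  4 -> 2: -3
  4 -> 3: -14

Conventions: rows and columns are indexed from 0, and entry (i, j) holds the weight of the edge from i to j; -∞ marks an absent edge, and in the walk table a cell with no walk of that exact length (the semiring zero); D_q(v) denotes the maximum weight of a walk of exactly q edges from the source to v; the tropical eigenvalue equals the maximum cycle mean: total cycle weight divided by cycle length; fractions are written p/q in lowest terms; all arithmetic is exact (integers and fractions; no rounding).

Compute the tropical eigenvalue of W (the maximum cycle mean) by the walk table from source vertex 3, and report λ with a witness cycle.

q=0: [-∞, -∞, -∞, 0, -∞]
q=1: [1, -∞, 8, -∞, -13]
q=2: [-14, 9, -9, -27, 6]
q=3: [0, 3, 3, 6, -11]
q=4: [7, 4, 14, 0, 1]
q=5: [1, 15, 8, 1, 12]
Optimal cycle mean attained by: cycle 1->3->2->1, total (-3) + 8 + 1, length 3.
Answer: λ = 2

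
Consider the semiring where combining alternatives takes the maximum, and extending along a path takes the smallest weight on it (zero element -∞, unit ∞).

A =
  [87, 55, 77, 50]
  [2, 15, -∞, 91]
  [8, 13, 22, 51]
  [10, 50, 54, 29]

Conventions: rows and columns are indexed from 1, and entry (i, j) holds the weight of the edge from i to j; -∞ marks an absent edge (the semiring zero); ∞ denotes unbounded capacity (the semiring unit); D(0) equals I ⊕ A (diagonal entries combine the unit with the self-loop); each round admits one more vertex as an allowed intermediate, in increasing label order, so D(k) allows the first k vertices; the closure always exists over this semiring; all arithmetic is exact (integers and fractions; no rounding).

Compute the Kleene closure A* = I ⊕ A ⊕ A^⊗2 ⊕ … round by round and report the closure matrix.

D(0):
  [∞, 55, 77, 50]
  [2, ∞, -∞, 91]
  [8, 13, ∞, 51]
  [10, 50, 54, ∞]
D(1):
  [∞, 55, 77, 50]
  [2, ∞, 2, 91]
  [8, 13, ∞, 51]
  [10, 50, 54, ∞]
D(2):
  [∞, 55, 77, 55]
  [2, ∞, 2, 91]
  [8, 13, ∞, 51]
  [10, 50, 54, ∞]
D(3):
  [∞, 55, 77, 55]
  [2, ∞, 2, 91]
  [8, 13, ∞, 51]
  [10, 50, 54, ∞]
D(4):
  [∞, 55, 77, 55]
  [10, ∞, 54, 91]
  [10, 50, ∞, 51]
  [10, 50, 54, ∞]
Answer: A* = [[∞, 55, 77, 55], [10, ∞, 54, 91], [10, 50, ∞, 51], [10, 50, 54, ∞]]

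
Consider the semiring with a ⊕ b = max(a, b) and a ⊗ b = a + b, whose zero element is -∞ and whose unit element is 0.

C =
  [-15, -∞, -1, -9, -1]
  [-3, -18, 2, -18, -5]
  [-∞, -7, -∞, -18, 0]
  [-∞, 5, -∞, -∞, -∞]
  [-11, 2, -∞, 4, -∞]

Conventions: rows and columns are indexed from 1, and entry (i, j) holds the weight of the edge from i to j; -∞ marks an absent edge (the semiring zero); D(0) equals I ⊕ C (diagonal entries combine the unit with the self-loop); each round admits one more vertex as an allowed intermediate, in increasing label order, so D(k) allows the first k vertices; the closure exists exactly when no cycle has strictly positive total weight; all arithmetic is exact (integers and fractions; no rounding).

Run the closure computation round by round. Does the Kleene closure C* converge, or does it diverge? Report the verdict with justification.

D(0):
  [0, -∞, -1, -9, -1]
  [-3, 0, 2, -18, -5]
  [-∞, -7, 0, -18, 0]
  [-∞, 5, -∞, 0, -∞]
  [-11, 2, -∞, 4, 0]
D(1):
  [0, -∞, -1, -9, -1]
  [-3, 0, 2, -12, -4]
  [-∞, -7, 0, -18, 0]
  [-∞, 5, -∞, 0, -∞]
  [-11, 2, -12, 4, 0]
D(2):
  [0, -∞, -1, -9, -1]
  [-3, 0, 2, -12, -4]
  [-10, -7, 0, -18, 0]
  [2, 5, 7, 0, 1]
  [-1, 2, 4, 4, 0]
Detection: at round 3, diagonal entry (5, 5) turns strictly positive.
Key observation: the cycle 5->2->3->5 has total weight 2 + 2 + 0, which is strictly positive.
Answer: DIVERGES — positive cycle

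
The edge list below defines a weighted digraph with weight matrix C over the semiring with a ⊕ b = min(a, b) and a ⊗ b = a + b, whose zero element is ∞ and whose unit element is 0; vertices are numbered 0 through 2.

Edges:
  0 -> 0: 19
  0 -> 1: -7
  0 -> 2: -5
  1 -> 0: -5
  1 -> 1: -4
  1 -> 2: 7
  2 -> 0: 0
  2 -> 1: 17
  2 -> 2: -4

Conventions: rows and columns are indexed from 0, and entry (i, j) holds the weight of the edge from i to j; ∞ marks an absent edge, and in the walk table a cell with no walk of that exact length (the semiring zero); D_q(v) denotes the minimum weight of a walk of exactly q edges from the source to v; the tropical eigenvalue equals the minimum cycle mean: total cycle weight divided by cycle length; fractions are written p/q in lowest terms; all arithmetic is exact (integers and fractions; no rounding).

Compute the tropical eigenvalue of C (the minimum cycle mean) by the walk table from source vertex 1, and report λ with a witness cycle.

q=0: [∞, 0, ∞]
q=1: [-5, -4, 7]
q=2: [-9, -12, -10]
q=3: [-17, -16, -14]
Optimal cycle mean attained by: cycle 0->1->0, total (-7) + (-5), length 2.
Answer: λ = -6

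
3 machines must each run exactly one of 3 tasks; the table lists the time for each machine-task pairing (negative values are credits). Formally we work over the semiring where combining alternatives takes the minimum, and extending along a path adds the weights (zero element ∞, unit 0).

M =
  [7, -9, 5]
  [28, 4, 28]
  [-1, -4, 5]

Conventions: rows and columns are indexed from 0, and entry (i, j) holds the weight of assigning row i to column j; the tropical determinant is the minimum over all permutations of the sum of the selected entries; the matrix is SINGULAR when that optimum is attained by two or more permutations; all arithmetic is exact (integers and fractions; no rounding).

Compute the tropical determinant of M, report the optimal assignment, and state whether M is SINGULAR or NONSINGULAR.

σ = (0, 1, 2): 7 + 4 + 5 = 16
σ = (0, 2, 1): 7 + 28 + (-4) = 31
σ = (1, 0, 2): (-9) + 28 + 5 = 24
σ = (1, 2, 0): (-9) + 28 + (-1) = 18
σ = (2, 0, 1): 5 + 28 + (-4) = 29
σ = (2, 1, 0): 5 + 4 + (-1) = 8
Optimal value attained by: σ = (2, 1, 0).
Answer: det⊕(M) = 8; verdict: NONSINGULAR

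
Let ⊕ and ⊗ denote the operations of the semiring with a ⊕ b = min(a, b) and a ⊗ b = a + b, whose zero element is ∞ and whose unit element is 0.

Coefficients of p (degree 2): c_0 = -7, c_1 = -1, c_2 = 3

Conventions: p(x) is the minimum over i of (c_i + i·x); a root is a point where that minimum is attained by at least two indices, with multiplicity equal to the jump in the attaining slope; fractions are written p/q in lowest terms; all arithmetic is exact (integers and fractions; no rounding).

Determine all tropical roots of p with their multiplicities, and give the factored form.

hull edge (i=0, c=-7) to (i=2, c=3): slope 5, span 2
Factored form: p(x) = 3 ⊗ (x ⊕ (-5)) ⊗ (x ⊕ (-5))
Answer: roots = -5 (mult 2)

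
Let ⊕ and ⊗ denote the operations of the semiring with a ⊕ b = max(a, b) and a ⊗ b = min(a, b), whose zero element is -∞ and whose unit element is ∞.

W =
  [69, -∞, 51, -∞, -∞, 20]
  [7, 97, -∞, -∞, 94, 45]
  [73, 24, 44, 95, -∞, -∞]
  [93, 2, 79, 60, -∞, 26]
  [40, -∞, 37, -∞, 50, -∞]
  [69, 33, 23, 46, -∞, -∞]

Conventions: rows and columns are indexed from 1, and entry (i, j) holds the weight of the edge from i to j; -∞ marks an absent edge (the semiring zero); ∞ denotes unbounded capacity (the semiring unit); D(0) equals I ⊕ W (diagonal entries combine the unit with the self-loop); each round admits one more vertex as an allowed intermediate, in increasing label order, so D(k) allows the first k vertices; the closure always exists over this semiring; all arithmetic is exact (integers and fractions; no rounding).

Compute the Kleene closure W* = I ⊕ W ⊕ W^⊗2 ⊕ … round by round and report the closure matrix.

D(0):
  [∞, -∞, 51, -∞, -∞, 20]
  [7, ∞, -∞, -∞, 94, 45]
  [73, 24, ∞, 95, -∞, -∞]
  [93, 2, 79, ∞, -∞, 26]
  [40, -∞, 37, -∞, ∞, -∞]
  [69, 33, 23, 46, -∞, ∞]
D(1):
  [∞, -∞, 51, -∞, -∞, 20]
  [7, ∞, 7, -∞, 94, 45]
  [73, 24, ∞, 95, -∞, 20]
  [93, 2, 79, ∞, -∞, 26]
  [40, -∞, 40, -∞, ∞, 20]
  [69, 33, 51, 46, -∞, ∞]
D(2):
  [∞, -∞, 51, -∞, -∞, 20]
  [7, ∞, 7, -∞, 94, 45]
  [73, 24, ∞, 95, 24, 24]
  [93, 2, 79, ∞, 2, 26]
  [40, -∞, 40, -∞, ∞, 20]
  [69, 33, 51, 46, 33, ∞]
D(3):
  [∞, 24, 51, 51, 24, 24]
  [7, ∞, 7, 7, 94, 45]
  [73, 24, ∞, 95, 24, 24]
  [93, 24, 79, ∞, 24, 26]
  [40, 24, 40, 40, ∞, 24]
  [69, 33, 51, 51, 33, ∞]
D(4):
  [∞, 24, 51, 51, 24, 26]
  [7, ∞, 7, 7, 94, 45]
  [93, 24, ∞, 95, 24, 26]
  [93, 24, 79, ∞, 24, 26]
  [40, 24, 40, 40, ∞, 26]
  [69, 33, 51, 51, 33, ∞]
D(5):
  [∞, 24, 51, 51, 24, 26]
  [40, ∞, 40, 40, 94, 45]
  [93, 24, ∞, 95, 24, 26]
  [93, 24, 79, ∞, 24, 26]
  [40, 24, 40, 40, ∞, 26]
  [69, 33, 51, 51, 33, ∞]
D(6):
  [∞, 26, 51, 51, 26, 26]
  [45, ∞, 45, 45, 94, 45]
  [93, 26, ∞, 95, 26, 26]
  [93, 26, 79, ∞, 26, 26]
  [40, 26, 40, 40, ∞, 26]
  [69, 33, 51, 51, 33, ∞]
Answer: W* = [[∞, 26, 51, 51, 26, 26], [45, ∞, 45, 45, 94, 45], [93, 26, ∞, 95, 26, 26], [93, 26, 79, ∞, 26, 26], [40, 26, 40, 40, ∞, 26], [69, 33, 51, 51, 33, ∞]]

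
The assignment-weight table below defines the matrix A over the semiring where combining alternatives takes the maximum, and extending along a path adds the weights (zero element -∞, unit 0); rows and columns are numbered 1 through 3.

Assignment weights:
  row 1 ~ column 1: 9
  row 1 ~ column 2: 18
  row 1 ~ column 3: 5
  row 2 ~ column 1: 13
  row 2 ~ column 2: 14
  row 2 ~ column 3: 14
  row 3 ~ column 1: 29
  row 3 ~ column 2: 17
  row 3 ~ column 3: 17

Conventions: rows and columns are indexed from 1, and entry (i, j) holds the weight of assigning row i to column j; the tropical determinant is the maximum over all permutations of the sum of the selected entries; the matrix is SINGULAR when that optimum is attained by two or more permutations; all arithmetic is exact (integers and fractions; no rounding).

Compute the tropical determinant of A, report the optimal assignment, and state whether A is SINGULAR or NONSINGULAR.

σ = (1, 2, 3): 9 + 14 + 17 = 40
σ = (1, 3, 2): 9 + 14 + 17 = 40
σ = (2, 1, 3): 18 + 13 + 17 = 48
σ = (2, 3, 1): 18 + 14 + 29 = 61
σ = (3, 1, 2): 5 + 13 + 17 = 35
σ = (3, 2, 1): 5 + 14 + 29 = 48
Optimal value attained by: σ = (2, 3, 1).
Answer: det⊕(A) = 61; verdict: NONSINGULAR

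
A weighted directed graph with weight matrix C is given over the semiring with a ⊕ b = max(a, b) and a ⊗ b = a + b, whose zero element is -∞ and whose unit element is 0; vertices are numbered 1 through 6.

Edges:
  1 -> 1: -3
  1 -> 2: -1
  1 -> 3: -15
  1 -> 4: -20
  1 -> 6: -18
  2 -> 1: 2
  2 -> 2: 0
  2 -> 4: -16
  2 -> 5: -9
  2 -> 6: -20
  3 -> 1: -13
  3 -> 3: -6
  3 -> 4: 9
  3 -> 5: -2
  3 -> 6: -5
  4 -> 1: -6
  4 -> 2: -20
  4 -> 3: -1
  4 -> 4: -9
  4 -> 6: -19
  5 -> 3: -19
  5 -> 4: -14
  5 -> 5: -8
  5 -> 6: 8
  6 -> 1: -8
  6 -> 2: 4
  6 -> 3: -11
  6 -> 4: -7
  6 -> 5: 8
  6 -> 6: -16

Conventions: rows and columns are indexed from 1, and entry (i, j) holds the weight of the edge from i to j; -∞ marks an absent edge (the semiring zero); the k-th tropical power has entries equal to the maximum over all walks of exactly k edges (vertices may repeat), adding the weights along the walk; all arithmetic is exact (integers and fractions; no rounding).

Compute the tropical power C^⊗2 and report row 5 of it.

C^⊗2:
  [1, -1, -18, -6, -10, -20]
  [2, 1, -13, -16, -9, -1]
  [3, -1, 8, 3, 3, 6]
  [-9, -7, -7, 8, -3, -6]
  [0, 12, -3, 1, 16, 0]
  [6, 4, -8, -2, 0, 16]
Answer: row 5 of C^⊗2 = [0, 12, -3, 1, 16, 0]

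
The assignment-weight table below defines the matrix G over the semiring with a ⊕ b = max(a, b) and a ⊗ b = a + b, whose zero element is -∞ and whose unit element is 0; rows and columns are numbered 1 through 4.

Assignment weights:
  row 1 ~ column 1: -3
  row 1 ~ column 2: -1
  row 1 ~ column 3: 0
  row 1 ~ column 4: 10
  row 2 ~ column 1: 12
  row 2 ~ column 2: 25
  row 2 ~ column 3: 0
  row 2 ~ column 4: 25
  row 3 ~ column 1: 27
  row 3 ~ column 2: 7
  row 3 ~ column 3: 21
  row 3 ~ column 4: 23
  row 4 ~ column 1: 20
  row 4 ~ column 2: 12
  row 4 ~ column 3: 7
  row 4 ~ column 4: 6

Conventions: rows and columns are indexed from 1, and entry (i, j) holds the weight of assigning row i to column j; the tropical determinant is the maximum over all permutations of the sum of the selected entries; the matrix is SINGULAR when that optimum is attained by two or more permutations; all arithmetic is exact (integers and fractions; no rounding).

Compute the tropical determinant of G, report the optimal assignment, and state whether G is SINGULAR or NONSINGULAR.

σ = (1, 2, 3, 4): (-3) + 25 + 21 + 6 = 49
σ = (1, 2, 4, 3): (-3) + 25 + 23 + 7 = 52
σ = (1, 3, 2, 4): (-3) + 0 + 7 + 6 = 10
σ = (1, 3, 4, 2): (-3) + 0 + 23 + 12 = 32
σ = (1, 4, 2, 3): (-3) + 25 + 7 + 7 = 36
σ = (1, 4, 3, 2): (-3) + 25 + 21 + 12 = 55
σ = (2, 1, 3, 4): (-1) + 12 + 21 + 6 = 38
σ = (2, 1, 4, 3): (-1) + 12 + 23 + 7 = 41
σ = (2, 3, 1, 4): (-1) + 0 + 27 + 6 = 32
σ = (2, 3, 4, 1): (-1) + 0 + 23 + 20 = 42
σ = (2, 4, 1, 3): (-1) + 25 + 27 + 7 = 58
σ = (2, 4, 3, 1): (-1) + 25 + 21 + 20 = 65
σ = (3, 1, 2, 4): 0 + 12 + 7 + 6 = 25
σ = (3, 1, 4, 2): 0 + 12 + 23 + 12 = 47
σ = (3, 2, 1, 4): 0 + 25 + 27 + 6 = 58
σ = (3, 2, 4, 1): 0 + 25 + 23 + 20 = 68
σ = (3, 4, 1, 2): 0 + 25 + 27 + 12 = 64
σ = (3, 4, 2, 1): 0 + 25 + 7 + 20 = 52
σ = (4, 1, 2, 3): 10 + 12 + 7 + 7 = 36
σ = (4, 1, 3, 2): 10 + 12 + 21 + 12 = 55
σ = (4, 2, 1, 3): 10 + 25 + 27 + 7 = 69
σ = (4, 2, 3, 1): 10 + 25 + 21 + 20 = 76
σ = (4, 3, 1, 2): 10 + 0 + 27 + 12 = 49
σ = (4, 3, 2, 1): 10 + 0 + 7 + 20 = 37
Optimal value attained by: σ = (4, 2, 3, 1).
Answer: det⊕(G) = 76; verdict: NONSINGULAR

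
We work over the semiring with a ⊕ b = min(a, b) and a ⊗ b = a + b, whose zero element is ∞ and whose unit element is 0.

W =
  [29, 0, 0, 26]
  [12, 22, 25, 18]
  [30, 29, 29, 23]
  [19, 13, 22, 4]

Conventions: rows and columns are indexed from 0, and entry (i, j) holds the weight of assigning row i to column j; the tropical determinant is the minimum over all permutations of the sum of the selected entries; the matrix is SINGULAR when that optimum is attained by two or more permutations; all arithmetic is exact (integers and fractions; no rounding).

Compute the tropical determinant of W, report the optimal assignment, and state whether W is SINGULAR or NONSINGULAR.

σ = (0, 1, 2, 3): 29 + 22 + 29 + 4 = 84
σ = (0, 1, 3, 2): 29 + 22 + 23 + 22 = 96
σ = (0, 2, 1, 3): 29 + 25 + 29 + 4 = 87
σ = (0, 2, 3, 1): 29 + 25 + 23 + 13 = 90
σ = (0, 3, 1, 2): 29 + 18 + 29 + 22 = 98
σ = (0, 3, 2, 1): 29 + 18 + 29 + 13 = 89
σ = (1, 0, 2, 3): 0 + 12 + 29 + 4 = 45
σ = (1, 0, 3, 2): 0 + 12 + 23 + 22 = 57
σ = (1, 2, 0, 3): 0 + 25 + 30 + 4 = 59
σ = (1, 2, 3, 0): 0 + 25 + 23 + 19 = 67
σ = (1, 3, 0, 2): 0 + 18 + 30 + 22 = 70
σ = (1, 3, 2, 0): 0 + 18 + 29 + 19 = 66
σ = (2, 0, 1, 3): 0 + 12 + 29 + 4 = 45
σ = (2, 0, 3, 1): 0 + 12 + 23 + 13 = 48
σ = (2, 1, 0, 3): 0 + 22 + 30 + 4 = 56
σ = (2, 1, 3, 0): 0 + 22 + 23 + 19 = 64
σ = (2, 3, 0, 1): 0 + 18 + 30 + 13 = 61
σ = (2, 3, 1, 0): 0 + 18 + 29 + 19 = 66
σ = (3, 0, 1, 2): 26 + 12 + 29 + 22 = 89
σ = (3, 0, 2, 1): 26 + 12 + 29 + 13 = 80
σ = (3, 1, 0, 2): 26 + 22 + 30 + 22 = 100
σ = (3, 1, 2, 0): 26 + 22 + 29 + 19 = 96
σ = (3, 2, 0, 1): 26 + 25 + 30 + 13 = 94
σ = (3, 2, 1, 0): 26 + 25 + 29 + 19 = 99
Optimal value attained by: σ = (1, 0, 2, 3).
Answer: det⊕(W) = 45; verdict: SINGULAR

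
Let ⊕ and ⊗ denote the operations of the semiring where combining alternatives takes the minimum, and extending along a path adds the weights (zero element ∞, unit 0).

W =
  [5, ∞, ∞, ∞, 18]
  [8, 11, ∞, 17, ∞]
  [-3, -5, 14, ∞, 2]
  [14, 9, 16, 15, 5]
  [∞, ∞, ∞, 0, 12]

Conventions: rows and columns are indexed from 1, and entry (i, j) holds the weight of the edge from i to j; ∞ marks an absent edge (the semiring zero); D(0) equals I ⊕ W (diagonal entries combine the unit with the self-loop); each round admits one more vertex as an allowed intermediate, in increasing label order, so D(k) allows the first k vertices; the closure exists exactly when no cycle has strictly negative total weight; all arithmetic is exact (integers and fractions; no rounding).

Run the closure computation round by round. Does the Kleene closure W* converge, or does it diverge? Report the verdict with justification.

D(0):
  [0, ∞, ∞, ∞, 18]
  [8, 0, ∞, 17, ∞]
  [-3, -5, 0, ∞, 2]
  [14, 9, 16, 0, 5]
  [∞, ∞, ∞, 0, 0]
D(1):
  [0, ∞, ∞, ∞, 18]
  [8, 0, ∞, 17, 26]
  [-3, -5, 0, ∞, 2]
  [14, 9, 16, 0, 5]
  [∞, ∞, ∞, 0, 0]
D(2):
  [0, ∞, ∞, ∞, 18]
  [8, 0, ∞, 17, 26]
  [-3, -5, 0, 12, 2]
  [14, 9, 16, 0, 5]
  [∞, ∞, ∞, 0, 0]
D(3):
  [0, ∞, ∞, ∞, 18]
  [8, 0, ∞, 17, 26]
  [-3, -5, 0, 12, 2]
  [13, 9, 16, 0, 5]
  [∞, ∞, ∞, 0, 0]
D(4):
  [0, ∞, ∞, ∞, 18]
  [8, 0, 33, 17, 22]
  [-3, -5, 0, 12, 2]
  [13, 9, 16, 0, 5]
  [13, 9, 16, 0, 0]
D(5):
  [0, 27, 34, 18, 18]
  [8, 0, 33, 17, 22]
  [-3, -5, 0, 2, 2]
  [13, 9, 16, 0, 5]
  [13, 9, 16, 0, 0]
Key observation: every diagonal entry stays at the unit through all rounds, so no improving cycle exists.
Answer: CONVERGES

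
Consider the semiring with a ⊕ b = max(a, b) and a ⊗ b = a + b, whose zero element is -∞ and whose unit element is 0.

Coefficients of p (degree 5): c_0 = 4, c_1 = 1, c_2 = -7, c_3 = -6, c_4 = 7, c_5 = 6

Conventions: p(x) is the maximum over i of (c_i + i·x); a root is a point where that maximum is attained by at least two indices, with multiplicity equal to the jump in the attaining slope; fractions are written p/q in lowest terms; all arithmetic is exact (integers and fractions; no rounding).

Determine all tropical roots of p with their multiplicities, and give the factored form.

hull edge (i=0, c=4) to (i=4, c=7): slope 3/4, span 4
hull edge (i=4, c=7) to (i=5, c=6): slope -1, span 1
Factored form: p(x) = 6 ⊗ (x ⊕ (-3/4)) ⊗ (x ⊕ (-3/4)) ⊗ (x ⊕ (-3/4)) ⊗ (x ⊕ (-3/4)) ⊗ (x ⊕ 1)
Answer: roots = -3/4 (mult 4), 1 (mult 1)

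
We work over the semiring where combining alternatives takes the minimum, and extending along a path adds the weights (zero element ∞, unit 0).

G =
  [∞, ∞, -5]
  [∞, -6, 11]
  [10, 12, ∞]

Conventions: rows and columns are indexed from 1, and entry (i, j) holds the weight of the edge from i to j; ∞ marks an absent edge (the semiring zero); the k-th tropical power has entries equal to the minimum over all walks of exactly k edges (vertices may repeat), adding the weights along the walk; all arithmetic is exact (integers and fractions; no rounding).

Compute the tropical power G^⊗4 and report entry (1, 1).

G^⊗2:
  [5, 7, ∞]
  [21, -12, 5]
  [∞, 6, 5]
G^⊗3:
  [∞, 1, 0]
  [15, -18, -1]
  [15, 0, 17]
G^⊗4:
  [10, -5, 12]
  [9, -24, -7]
  [27, -6, 10]
Key observation: the optimum is the walk 1->3->1->3->1, with weight (-5) + 10 + (-5) + 10 = 10.
Optimal value attained by: walk 1->3->1->3->1.
Answer: (G^⊗4)[1][1] = 10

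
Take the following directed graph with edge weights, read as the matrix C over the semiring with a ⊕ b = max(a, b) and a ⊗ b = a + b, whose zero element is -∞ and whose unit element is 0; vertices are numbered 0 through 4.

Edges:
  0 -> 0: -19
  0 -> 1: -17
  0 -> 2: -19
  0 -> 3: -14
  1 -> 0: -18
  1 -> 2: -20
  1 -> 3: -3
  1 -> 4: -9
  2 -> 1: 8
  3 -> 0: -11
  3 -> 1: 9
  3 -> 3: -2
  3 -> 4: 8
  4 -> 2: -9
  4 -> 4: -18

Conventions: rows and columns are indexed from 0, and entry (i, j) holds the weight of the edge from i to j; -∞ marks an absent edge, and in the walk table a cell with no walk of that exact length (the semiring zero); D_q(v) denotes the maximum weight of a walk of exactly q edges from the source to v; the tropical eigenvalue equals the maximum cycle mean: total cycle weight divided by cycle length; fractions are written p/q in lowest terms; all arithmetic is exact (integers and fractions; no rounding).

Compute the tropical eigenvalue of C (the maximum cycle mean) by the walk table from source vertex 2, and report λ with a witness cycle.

q=0: [-∞, -∞, 0, -∞, -∞]
q=1: [-∞, 8, -∞, -∞, -∞]
q=2: [-10, -∞, -12, 5, -1]
q=3: [-6, 14, -10, 3, 13]
q=4: [-4, 12, 4, 11, 11]
q=5: [0, 20, 2, 9, 19]
Optimal cycle mean attained by: cycle 1->3->1, total (-3) + 9, length 2.
Answer: λ = 3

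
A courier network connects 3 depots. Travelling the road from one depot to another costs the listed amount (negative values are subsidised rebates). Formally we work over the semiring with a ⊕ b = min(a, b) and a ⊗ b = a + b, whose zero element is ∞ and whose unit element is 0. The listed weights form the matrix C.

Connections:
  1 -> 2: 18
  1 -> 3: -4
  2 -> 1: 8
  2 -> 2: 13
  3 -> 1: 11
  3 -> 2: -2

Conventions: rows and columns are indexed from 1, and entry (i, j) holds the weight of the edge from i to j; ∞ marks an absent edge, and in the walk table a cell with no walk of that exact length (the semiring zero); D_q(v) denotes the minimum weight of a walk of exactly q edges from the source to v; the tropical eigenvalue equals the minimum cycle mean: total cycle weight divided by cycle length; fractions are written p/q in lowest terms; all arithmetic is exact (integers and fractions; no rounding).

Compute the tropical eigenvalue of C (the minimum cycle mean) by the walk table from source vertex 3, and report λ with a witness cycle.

q=0: [∞, ∞, 0]
q=1: [11, -2, ∞]
q=2: [6, 11, 7]
q=3: [18, 5, 2]
Optimal cycle mean attained by: cycle 1->3->2->1, total (-4) + (-2) + 8, length 3.
Answer: λ = 2/3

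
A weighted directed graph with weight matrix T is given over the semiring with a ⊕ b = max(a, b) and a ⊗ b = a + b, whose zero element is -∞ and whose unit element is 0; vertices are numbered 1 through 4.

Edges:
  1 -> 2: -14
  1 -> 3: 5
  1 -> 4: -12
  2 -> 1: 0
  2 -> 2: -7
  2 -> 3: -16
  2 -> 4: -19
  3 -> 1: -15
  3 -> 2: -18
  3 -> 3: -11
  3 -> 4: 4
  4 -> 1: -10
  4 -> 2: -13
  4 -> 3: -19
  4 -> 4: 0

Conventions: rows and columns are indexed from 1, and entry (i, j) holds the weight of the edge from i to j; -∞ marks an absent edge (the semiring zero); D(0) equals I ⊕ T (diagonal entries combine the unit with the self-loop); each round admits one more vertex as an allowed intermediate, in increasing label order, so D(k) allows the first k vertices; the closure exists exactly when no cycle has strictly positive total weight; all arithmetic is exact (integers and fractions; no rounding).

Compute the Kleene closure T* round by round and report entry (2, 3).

D(0):
  [0, -14, 5, -12]
  [0, 0, -16, -19]
  [-15, -18, 0, 4]
  [-10, -13, -19, 0]
D(1):
  [0, -14, 5, -12]
  [0, 0, 5, -12]
  [-15, -18, 0, 4]
  [-10, -13, -5, 0]
D(2):
  [0, -14, 5, -12]
  [0, 0, 5, -12]
  [-15, -18, 0, 4]
  [-10, -13, -5, 0]
D(3):
  [0, -13, 5, 9]
  [0, 0, 5, 9]
  [-15, -18, 0, 4]
  [-10, -13, -5, 0]
D(4):
  [0, -4, 5, 9]
  [0, 0, 5, 9]
  [-6, -9, 0, 4]
  [-10, -13, -5, 0]
Answer: T*[2][3] = 5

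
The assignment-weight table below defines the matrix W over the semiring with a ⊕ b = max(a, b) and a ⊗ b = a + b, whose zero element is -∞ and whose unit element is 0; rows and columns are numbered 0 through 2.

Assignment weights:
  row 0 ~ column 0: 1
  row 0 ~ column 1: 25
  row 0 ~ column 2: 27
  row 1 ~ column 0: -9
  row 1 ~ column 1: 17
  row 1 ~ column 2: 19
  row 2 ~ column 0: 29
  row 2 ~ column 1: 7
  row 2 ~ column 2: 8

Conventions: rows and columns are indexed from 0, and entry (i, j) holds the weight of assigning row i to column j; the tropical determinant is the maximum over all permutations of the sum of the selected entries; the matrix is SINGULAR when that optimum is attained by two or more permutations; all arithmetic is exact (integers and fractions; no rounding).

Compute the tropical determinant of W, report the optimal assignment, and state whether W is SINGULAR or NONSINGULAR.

σ = (0, 1, 2): 1 + 17 + 8 = 26
σ = (0, 2, 1): 1 + 19 + 7 = 27
σ = (1, 0, 2): 25 + (-9) + 8 = 24
σ = (1, 2, 0): 25 + 19 + 29 = 73
σ = (2, 0, 1): 27 + (-9) + 7 = 25
σ = (2, 1, 0): 27 + 17 + 29 = 73
Optimal value attained by: σ = (1, 2, 0).
Answer: det⊕(W) = 73; verdict: SINGULAR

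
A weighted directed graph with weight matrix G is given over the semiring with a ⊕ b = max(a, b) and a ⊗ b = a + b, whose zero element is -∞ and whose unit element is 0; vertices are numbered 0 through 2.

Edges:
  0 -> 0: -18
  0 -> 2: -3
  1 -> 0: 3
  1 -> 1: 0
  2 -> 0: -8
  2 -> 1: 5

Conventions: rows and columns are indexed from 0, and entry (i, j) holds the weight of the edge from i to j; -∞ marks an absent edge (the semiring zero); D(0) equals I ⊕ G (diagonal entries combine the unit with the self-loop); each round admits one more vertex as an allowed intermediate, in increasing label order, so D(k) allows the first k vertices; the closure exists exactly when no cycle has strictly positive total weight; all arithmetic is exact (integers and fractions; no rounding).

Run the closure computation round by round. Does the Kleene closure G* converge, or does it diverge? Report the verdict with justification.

D(0):
  [0, -∞, -3]
  [3, 0, -∞]
  [-8, 5, 0]
D(1):
  [0, -∞, -3]
  [3, 0, 0]
  [-8, 5, 0]
Detection: at round 2, diagonal entry (2, 2) turns strictly positive.
Key observation: the cycle 2->1->0->2 has total weight 5 + 3 + (-3), which is strictly positive.
Answer: DIVERGES — positive cycle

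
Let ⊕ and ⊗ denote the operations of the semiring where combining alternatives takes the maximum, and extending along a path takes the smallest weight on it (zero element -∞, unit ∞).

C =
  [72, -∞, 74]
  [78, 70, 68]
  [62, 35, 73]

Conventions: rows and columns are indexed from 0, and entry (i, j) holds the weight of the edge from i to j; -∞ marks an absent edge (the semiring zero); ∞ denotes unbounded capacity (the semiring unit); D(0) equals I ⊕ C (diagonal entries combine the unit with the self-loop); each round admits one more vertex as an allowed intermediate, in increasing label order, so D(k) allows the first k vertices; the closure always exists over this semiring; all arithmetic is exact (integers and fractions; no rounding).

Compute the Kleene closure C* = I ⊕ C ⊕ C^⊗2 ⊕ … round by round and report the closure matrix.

D(0):
  [∞, -∞, 74]
  [78, ∞, 68]
  [62, 35, ∞]
D(1):
  [∞, -∞, 74]
  [78, ∞, 74]
  [62, 35, ∞]
D(2):
  [∞, -∞, 74]
  [78, ∞, 74]
  [62, 35, ∞]
D(3):
  [∞, 35, 74]
  [78, ∞, 74]
  [62, 35, ∞]
Answer: C* = [[∞, 35, 74], [78, ∞, 74], [62, 35, ∞]]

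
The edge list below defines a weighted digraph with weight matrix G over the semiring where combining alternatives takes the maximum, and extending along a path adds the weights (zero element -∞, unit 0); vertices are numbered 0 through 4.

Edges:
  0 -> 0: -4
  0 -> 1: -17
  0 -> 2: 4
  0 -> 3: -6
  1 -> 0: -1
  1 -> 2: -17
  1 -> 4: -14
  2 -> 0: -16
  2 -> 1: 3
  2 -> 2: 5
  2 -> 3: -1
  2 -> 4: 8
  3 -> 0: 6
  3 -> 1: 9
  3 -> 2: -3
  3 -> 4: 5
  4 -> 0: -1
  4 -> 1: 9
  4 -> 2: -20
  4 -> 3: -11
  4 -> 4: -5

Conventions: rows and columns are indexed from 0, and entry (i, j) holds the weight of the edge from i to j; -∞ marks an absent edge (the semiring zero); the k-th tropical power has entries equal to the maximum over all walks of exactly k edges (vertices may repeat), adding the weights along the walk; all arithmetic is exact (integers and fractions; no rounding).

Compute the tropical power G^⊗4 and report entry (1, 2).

G^⊗2:
  [0, 7, 9, 3, 12]
  [-5, -5, 3, -7, -9]
  [7, 17, 10, 4, 13]
  [8, 14, 10, 0, 5]
  [8, 4, 3, -7, -5]
G^⊗3:
  [11, 21, 14, 8, 17]
  [-1, 6, 8, 2, 11]
  [16, 22, 15, 9, 18]
  [13, 14, 15, 9, 18]
  [4, 6, 12, 2, 11]
G^⊗4:
  [20, 26, 19, 13, 22]
  [10, 20, 13, 7, 16]
  [21, 27, 20, 14, 23]
  [17, 27, 20, 14, 23]
  [10, 20, 17, 11, 20]
Key observation: the optimum is the walk 1->0->2->2->2, with weight (-1) + 4 + 5 + 5 = 13.
Optimal value attained by: walk 1->0->2->2->2.
Answer: (G^⊗4)[1][2] = 13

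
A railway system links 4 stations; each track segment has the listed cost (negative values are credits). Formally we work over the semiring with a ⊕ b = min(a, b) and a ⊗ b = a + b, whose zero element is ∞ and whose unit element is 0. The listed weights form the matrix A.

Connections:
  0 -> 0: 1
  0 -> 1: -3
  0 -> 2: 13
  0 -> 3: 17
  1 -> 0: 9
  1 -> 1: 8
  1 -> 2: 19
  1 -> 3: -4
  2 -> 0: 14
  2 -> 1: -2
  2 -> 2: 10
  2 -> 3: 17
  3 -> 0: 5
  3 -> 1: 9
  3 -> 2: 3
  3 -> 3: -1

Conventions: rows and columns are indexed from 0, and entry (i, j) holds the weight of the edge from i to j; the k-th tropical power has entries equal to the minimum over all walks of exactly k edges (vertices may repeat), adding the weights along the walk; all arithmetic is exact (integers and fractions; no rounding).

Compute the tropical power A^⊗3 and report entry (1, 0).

A^⊗2:
  [2, -2, 14, -7]
  [1, 5, -1, -5]
  [7, 6, 17, -6]
  [4, 1, 2, -2]
A^⊗3:
  [-2, -1, -4, -8]
  [0, -3, -2, -6]
  [-1, 3, -3, -7]
  [3, 0, 1, -3]
Key observation: the optimum is the walk 1->3->3->0, with weight (-4) + (-1) + 5 = 0.
Optimal value attained by: walk 1->3->3->0.
Answer: (A^⊗3)[1][0] = 0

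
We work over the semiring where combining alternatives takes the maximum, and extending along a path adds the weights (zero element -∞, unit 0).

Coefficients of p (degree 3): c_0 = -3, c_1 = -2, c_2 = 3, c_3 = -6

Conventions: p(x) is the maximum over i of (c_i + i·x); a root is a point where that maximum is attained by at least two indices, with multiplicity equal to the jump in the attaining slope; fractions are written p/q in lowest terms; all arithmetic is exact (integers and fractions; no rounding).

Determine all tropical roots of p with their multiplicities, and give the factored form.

hull edge (i=0, c=-3) to (i=2, c=3): slope 3, span 2
hull edge (i=2, c=3) to (i=3, c=-6): slope -9, span 1
Factored form: p(x) = -6 ⊗ (x ⊕ (-3)) ⊗ (x ⊕ (-3)) ⊗ (x ⊕ 9)
Answer: roots = -3 (mult 2), 9 (mult 1)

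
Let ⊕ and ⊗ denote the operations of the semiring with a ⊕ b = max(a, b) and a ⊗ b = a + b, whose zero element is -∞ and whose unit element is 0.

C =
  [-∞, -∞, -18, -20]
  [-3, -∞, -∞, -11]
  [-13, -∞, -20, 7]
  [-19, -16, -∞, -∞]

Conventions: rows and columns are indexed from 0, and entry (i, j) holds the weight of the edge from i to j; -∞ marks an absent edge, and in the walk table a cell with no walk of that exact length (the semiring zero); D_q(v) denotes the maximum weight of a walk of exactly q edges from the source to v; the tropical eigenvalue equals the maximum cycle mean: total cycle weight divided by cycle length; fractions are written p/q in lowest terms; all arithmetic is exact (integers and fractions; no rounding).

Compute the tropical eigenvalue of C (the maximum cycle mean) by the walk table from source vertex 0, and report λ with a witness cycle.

q=0: [0, -∞, -∞, -∞]
q=1: [-∞, -∞, -18, -20]
q=2: [-31, -36, -38, -11]
q=3: [-30, -27, -49, -31]
q=4: [-30, -47, -48, -38]
Optimal cycle mean attained by: cycle 0->2->3->1->0, total (-18) + 7 + (-16) + (-3), length 4.
Answer: λ = -15/2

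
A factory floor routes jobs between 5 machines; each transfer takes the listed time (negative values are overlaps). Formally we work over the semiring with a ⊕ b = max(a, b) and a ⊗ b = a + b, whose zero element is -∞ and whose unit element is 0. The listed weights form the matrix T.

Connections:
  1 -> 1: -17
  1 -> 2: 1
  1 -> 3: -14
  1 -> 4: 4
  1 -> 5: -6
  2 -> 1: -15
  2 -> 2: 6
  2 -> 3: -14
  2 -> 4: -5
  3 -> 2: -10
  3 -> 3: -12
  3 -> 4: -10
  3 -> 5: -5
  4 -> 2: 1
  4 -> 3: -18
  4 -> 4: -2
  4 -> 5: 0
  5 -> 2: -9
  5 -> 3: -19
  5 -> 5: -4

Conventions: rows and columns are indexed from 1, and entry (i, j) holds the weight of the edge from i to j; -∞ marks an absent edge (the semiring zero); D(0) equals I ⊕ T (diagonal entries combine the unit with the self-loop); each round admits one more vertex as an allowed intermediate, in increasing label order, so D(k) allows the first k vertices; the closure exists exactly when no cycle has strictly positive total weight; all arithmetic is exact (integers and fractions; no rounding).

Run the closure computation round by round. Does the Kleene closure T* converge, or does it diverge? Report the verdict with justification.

Detection: at round 0, diagonal entry (2, 2) turns strictly positive.
Key observation: the cycle 2->2 has total weight 6, which is strictly positive.
Answer: DIVERGES — positive cycle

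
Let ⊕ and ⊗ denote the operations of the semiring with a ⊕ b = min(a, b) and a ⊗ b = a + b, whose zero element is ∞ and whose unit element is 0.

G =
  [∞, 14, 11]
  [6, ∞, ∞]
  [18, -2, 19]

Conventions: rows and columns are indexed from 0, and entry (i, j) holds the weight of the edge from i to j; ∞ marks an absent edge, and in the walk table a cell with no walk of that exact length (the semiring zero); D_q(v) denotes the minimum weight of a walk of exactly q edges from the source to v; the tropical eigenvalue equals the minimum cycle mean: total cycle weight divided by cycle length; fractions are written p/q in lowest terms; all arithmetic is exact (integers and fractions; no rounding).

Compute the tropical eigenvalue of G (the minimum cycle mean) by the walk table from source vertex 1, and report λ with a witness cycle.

q=0: [∞, 0, ∞]
q=1: [6, ∞, ∞]
q=2: [∞, 20, 17]
q=3: [26, 15, 36]
Optimal cycle mean attained by: cycle 0->2->1->0, total 11 + (-2) + 6, length 3.
Answer: λ = 5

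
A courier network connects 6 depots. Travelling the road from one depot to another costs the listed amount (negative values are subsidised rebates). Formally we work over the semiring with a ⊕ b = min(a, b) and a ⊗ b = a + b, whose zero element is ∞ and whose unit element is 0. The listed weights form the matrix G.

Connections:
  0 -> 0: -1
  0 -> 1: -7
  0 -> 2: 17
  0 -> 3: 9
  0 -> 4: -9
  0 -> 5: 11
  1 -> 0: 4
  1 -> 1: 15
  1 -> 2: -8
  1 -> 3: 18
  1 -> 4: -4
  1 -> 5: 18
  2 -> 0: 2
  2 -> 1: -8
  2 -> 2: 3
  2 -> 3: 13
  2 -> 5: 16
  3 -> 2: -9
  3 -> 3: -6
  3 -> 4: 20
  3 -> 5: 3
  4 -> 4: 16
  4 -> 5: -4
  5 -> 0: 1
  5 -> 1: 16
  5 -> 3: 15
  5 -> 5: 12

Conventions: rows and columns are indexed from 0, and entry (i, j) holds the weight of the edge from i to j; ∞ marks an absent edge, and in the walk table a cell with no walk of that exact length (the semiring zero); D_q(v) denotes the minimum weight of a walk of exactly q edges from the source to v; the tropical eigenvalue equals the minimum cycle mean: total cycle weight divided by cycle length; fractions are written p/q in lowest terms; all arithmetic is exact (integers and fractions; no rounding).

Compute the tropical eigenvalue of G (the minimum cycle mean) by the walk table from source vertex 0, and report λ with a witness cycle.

q=0: [0, ∞, ∞, ∞, ∞, ∞]
q=1: [-1, -7, 17, 9, -9, 11]
q=2: [-3, -8, -15, 3, -11, -13]
q=3: [-13, -23, -16, -3, -12, -15]
q=4: [-19, -24, -31, -9, -27, -16]
q=5: [-29, -39, -32, -18, -28, -31]
q=6: [-35, -40, -47, -24, -43, -32]
Optimal cycle mean attained by: cycle 1->2->1, total (-8) + (-8), length 2.
Answer: λ = -8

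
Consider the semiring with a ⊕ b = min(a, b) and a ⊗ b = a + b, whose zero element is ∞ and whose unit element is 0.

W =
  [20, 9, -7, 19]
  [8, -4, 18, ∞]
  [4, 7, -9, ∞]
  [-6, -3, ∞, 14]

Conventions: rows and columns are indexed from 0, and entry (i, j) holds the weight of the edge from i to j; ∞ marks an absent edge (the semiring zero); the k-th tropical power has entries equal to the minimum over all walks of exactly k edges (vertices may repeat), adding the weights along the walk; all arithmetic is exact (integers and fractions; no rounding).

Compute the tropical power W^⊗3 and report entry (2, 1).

W^⊗2:
  [-3, 0, -16, 33]
  [4, -8, 1, 27]
  [-5, -2, -18, 23]
  [5, -7, -13, 13]
W^⊗3:
  [-12, -9, -25, 16]
  [0, -12, -8, 23]
  [-14, -11, -27, 14]
  [-9, -11, -22, 24]
Key observation: the optimum is the walk 2->2->2->1, with weight (-9) + (-9) + 7 = -11.
Optimal value attained by: walk 2->2->2->1.
Answer: (W^⊗3)[2][1] = -11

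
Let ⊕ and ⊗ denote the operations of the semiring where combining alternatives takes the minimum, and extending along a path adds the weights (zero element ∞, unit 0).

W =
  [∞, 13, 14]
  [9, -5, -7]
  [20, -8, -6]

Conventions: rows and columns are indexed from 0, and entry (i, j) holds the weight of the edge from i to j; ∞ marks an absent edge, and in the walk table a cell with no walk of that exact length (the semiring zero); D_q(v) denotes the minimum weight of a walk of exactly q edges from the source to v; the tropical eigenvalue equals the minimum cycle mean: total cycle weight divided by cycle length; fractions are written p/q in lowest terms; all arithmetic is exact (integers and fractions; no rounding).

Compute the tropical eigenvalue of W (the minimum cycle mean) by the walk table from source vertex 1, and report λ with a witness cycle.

q=0: [∞, 0, ∞]
q=1: [9, -5, -7]
q=2: [4, -15, -13]
q=3: [-6, -21, -22]
Optimal cycle mean attained by: cycle 1->2->1, total (-7) + (-8), length 2.
Answer: λ = -15/2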